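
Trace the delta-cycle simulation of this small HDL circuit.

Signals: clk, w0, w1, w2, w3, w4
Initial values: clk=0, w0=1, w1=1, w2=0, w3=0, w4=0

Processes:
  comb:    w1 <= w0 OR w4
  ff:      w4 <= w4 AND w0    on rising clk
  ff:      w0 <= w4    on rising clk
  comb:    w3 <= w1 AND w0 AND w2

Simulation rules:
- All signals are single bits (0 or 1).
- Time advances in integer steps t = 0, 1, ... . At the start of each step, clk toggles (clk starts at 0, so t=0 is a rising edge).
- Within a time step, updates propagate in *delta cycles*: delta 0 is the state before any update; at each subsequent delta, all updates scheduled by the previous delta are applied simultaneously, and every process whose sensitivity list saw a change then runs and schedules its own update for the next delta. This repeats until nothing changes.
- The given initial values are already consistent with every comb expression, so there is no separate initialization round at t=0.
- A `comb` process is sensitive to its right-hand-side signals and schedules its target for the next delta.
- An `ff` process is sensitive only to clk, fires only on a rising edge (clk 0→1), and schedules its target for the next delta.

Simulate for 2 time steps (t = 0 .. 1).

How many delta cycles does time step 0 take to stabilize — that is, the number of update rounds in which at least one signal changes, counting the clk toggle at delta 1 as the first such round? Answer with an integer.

t=0 Δ0: w2=0 w4=0 w3=0 w0=1 w1=1 clk=0
  Δ1: clk:0→1
  Δ2: w0:1→0
  Δ3: w1:1→0
  (3Δ to stable)
t=1 Δ0: w2=0 w4=0 w3=0 w0=0 w1=0 clk=1
  Δ1: clk:1→0
  (1Δ to stable)

3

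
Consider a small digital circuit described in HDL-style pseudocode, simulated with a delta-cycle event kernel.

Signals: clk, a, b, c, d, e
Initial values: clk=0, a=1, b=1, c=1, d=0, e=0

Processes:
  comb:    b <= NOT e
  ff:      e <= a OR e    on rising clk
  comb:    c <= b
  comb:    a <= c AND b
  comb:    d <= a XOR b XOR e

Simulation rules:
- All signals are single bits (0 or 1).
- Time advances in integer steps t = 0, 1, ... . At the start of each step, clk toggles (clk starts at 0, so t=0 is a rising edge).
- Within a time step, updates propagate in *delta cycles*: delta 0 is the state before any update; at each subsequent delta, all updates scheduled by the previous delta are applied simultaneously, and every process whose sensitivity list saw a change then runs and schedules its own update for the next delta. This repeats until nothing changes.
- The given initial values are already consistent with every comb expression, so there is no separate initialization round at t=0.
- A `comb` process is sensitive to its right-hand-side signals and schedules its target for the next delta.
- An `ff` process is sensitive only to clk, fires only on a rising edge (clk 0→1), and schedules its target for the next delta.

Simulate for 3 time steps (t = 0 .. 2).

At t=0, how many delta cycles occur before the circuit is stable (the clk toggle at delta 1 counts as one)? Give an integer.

5

[bits: e,a,clk,c,b,d]
t=0: Δ0=010110 Δ1=011110 Δ2=111110 Δ3=111101 Δ4=101000 Δ5=101001 | 5Δ
t=1: Δ0=101001 Δ1=100001 | 1Δ
t=2: Δ0=100001 Δ1=101001 | 1Δ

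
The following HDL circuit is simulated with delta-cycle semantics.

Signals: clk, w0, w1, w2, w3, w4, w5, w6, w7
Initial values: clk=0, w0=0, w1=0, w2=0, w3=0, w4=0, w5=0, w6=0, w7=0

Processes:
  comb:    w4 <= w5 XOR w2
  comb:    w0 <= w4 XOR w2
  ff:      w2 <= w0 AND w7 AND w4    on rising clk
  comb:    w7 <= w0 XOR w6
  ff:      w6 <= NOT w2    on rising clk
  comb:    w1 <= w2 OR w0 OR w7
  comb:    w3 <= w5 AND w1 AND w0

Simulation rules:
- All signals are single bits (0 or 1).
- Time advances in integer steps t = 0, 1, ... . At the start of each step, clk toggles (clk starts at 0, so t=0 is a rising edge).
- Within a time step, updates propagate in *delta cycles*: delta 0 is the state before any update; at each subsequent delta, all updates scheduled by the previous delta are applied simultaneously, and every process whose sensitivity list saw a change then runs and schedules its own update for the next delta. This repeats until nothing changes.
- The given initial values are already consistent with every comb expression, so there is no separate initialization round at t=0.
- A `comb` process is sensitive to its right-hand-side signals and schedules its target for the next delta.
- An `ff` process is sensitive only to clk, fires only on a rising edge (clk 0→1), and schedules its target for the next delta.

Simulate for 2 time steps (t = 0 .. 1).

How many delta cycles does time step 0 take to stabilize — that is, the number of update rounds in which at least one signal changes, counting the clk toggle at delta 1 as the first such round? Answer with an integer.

4

t=0 Δ0: w1=0 w4=0 w3=0 w6=0 w7=0 w0=0 clk=0 w5=0 w2=0
  Δ1: clk:0→1
  Δ2: w6:0→1
  Δ3: w7:0→1
  Δ4: w1:0→1
  (4Δ to stable)
t=1 Δ0: w1=1 w4=0 w3=0 w6=1 w7=1 w0=0 clk=1 w5=0 w2=0
  Δ1: clk:1→0
  (1Δ to stable)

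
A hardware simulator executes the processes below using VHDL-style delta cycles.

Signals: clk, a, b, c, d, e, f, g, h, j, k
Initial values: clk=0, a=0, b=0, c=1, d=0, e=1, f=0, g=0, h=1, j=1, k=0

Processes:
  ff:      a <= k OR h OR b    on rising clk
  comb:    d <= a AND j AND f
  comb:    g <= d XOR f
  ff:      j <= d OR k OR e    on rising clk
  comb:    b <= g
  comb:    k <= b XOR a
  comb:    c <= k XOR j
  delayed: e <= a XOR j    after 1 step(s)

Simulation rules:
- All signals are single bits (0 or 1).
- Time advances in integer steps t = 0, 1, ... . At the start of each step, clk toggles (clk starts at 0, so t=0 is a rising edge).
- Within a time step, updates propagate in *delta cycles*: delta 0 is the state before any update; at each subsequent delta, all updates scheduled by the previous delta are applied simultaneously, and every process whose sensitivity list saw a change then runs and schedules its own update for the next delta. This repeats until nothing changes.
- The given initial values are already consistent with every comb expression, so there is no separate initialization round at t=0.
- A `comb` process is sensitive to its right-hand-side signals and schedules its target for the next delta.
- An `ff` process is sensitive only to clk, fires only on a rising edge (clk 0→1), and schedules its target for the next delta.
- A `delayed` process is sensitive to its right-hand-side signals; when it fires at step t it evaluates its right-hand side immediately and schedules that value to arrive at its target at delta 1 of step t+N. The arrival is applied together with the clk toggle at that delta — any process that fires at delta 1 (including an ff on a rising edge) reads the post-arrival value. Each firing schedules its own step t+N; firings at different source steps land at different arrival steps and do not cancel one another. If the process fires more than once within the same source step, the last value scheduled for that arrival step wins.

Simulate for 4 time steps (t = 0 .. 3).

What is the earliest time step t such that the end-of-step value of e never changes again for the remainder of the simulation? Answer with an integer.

1

[bits: c,h,d,b,a,clk,g,f,k,e,j]
t=0: Δ0=11000000011 Δ1=11000100011 Δ2=11001100011 Δ3=11001100111 Δ4=01001100111 | 4Δ
t=1: Δ0=01001100111 Δ1=01001000101 | 1Δ
t=2: Δ0=01001000101 Δ1=01001100101 | 1Δ
t=3: Δ0=01001100101 Δ1=01001000101 | 1Δ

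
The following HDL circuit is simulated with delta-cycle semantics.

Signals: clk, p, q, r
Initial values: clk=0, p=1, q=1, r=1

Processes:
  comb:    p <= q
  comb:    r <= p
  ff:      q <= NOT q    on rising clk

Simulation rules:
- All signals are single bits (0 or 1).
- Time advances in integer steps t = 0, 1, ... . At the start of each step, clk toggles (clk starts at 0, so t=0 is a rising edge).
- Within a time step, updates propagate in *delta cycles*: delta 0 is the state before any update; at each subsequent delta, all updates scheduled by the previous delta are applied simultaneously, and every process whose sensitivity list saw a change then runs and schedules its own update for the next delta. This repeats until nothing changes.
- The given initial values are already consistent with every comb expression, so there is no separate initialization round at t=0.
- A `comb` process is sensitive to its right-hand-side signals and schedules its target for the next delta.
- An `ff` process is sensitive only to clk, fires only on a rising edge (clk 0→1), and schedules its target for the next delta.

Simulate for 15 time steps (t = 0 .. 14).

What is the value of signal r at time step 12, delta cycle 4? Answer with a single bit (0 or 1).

t=0 Δ0: r=1 p=1 q=1 clk=0
  Δ1: clk:0→1
  Δ2: q:1→0
  Δ3: p:1→0
  Δ4: r:1→0
  (4Δ to stable)
t=1 Δ0: r=0 p=0 q=0 clk=1
  Δ1: clk:1→0
  (1Δ to stable)
t=2 Δ0: r=0 p=0 q=0 clk=0
  Δ1: clk:0→1
  Δ2: q:0→1
  Δ3: p:0→1
  Δ4: r:0→1
  (4Δ to stable)
t=3 Δ0: r=1 p=1 q=1 clk=1
  Δ1: clk:1→0
  (1Δ to stable)
t=4 Δ0: r=1 p=1 q=1 clk=0
  Δ1: clk:0→1
  Δ2: q:1→0
  Δ3: p:1→0
  Δ4: r:1→0
  (4Δ to stable)
t=5 Δ0: r=0 p=0 q=0 clk=1
  Δ1: clk:1→0
  (1Δ to stable)
t=6 Δ0: r=0 p=0 q=0 clk=0
  Δ1: clk:0→1
  Δ2: q:0→1
  Δ3: p:0→1
  Δ4: r:0→1
  (4Δ to stable)
t=7 Δ0: r=1 p=1 q=1 clk=1
  Δ1: clk:1→0
  (1Δ to stable)
t=8 Δ0: r=1 p=1 q=1 clk=0
  Δ1: clk:0→1
  Δ2: q:1→0
  Δ3: p:1→0
  Δ4: r:1→0
  (4Δ to stable)
t=9 Δ0: r=0 p=0 q=0 clk=1
  Δ1: clk:1→0
  (1Δ to stable)
t=10 Δ0: r=0 p=0 q=0 clk=0
  Δ1: clk:0→1
  Δ2: q:0→1
  Δ3: p:0→1
  Δ4: r:0→1
  (4Δ to stable)
t=11 Δ0: r=1 p=1 q=1 clk=1
  Δ1: clk:1→0
  (1Δ to stable)
t=12 Δ0: r=1 p=1 q=1 clk=0
  Δ1: clk:0→1
  Δ2: q:1→0
  Δ3: p:1→0
  Δ4: r:1→0
  (4Δ to stable)
t=13 Δ0: r=0 p=0 q=0 clk=1
  Δ1: clk:1→0
  (1Δ to stable)
t=14 Δ0: r=0 p=0 q=0 clk=0
  Δ1: clk:0→1
  Δ2: q:0→1
  Δ3: p:0→1
  Δ4: r:0→1
  (4Δ to stable)

0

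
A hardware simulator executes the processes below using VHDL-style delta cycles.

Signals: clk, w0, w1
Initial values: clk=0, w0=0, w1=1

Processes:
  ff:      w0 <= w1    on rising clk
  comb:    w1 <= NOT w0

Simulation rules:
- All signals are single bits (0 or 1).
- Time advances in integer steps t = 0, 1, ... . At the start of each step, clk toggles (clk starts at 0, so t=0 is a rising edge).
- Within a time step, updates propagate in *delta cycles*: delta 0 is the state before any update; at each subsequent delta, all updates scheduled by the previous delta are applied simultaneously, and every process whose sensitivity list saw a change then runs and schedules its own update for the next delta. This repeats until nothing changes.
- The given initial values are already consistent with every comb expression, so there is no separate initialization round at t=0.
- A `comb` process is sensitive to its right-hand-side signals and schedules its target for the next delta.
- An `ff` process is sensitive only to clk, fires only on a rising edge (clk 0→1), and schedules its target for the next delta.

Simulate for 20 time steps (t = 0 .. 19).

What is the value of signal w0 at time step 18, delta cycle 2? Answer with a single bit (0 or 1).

0

[bits: w1,clk,w0]
t=0: Δ0=100 Δ1=110 Δ2=111 Δ3=011 | 3Δ
t=1: Δ0=011 Δ1=001 | 1Δ
t=2: Δ0=001 Δ1=011 Δ2=010 Δ3=110 | 3Δ
t=3: Δ0=110 Δ1=100 | 1Δ
t=4: Δ0=100 Δ1=110 Δ2=111 Δ3=011 | 3Δ
t=5: Δ0=011 Δ1=001 | 1Δ
t=6: Δ0=001 Δ1=011 Δ2=010 Δ3=110 | 3Δ
t=7: Δ0=110 Δ1=100 | 1Δ
t=8: Δ0=100 Δ1=110 Δ2=111 Δ3=011 | 3Δ
t=9: Δ0=011 Δ1=001 | 1Δ
t=10: Δ0=001 Δ1=011 Δ2=010 Δ3=110 | 3Δ
t=11: Δ0=110 Δ1=100 | 1Δ
t=12: Δ0=100 Δ1=110 Δ2=111 Δ3=011 | 3Δ
t=13: Δ0=011 Δ1=001 | 1Δ
t=14: Δ0=001 Δ1=011 Δ2=010 Δ3=110 | 3Δ
t=15: Δ0=110 Δ1=100 | 1Δ
t=16: Δ0=100 Δ1=110 Δ2=111 Δ3=011 | 3Δ
t=17: Δ0=011 Δ1=001 | 1Δ
t=18: Δ0=001 Δ1=011 Δ2=010 Δ3=110 | 3Δ
t=19: Δ0=110 Δ1=100 | 1Δ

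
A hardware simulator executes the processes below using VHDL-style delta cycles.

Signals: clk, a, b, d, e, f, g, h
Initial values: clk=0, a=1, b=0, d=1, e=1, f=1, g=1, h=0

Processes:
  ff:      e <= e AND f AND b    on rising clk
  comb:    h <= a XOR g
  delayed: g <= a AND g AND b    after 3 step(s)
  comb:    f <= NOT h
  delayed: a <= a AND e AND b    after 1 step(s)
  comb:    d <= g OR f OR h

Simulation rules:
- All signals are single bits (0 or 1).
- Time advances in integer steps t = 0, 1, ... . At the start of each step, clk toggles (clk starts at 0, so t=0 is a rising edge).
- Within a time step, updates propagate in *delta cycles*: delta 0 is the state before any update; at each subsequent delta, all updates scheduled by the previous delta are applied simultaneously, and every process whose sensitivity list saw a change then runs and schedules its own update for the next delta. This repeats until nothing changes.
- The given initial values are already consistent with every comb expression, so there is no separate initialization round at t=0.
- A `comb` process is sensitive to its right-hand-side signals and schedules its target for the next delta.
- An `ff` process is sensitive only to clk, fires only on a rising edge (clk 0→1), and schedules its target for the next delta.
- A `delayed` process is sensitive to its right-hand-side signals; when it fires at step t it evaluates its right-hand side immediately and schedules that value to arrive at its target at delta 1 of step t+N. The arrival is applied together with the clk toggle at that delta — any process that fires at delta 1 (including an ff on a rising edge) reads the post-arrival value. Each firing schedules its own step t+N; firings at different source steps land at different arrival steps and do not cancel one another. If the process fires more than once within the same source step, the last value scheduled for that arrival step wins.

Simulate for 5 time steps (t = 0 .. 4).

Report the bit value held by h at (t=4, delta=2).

t0.Δ0 clk=0 e=1 d=1 f=1 h=0 a=1 g=1 b=0
t0.Δ1 clk=1 e=1 d=1 f=1 h=0 a=1 g=1 b=0
t0.Δ2 clk=1 e=0 d=1 f=1 h=0 a=1 g=1 b=0
t1.Δ0 clk=1 e=0 d=1 f=1 h=0 a=1 g=1 b=0
t1.Δ1 clk=0 e=0 d=1 f=1 h=0 a=0 g=1 b=0
t1.Δ2 clk=0 e=0 d=1 f=1 h=1 a=0 g=1 b=0
t1.Δ3 clk=0 e=0 d=1 f=0 h=1 a=0 g=1 b=0
t2.Δ0 clk=0 e=0 d=1 f=0 h=1 a=0 g=1 b=0
t2.Δ1 clk=1 e=0 d=1 f=0 h=1 a=0 g=1 b=0
t3.Δ0 clk=1 e=0 d=1 f=0 h=1 a=0 g=1 b=0
t3.Δ1 clk=0 e=0 d=1 f=0 h=1 a=0 g=1 b=0
t4.Δ0 clk=0 e=0 d=1 f=0 h=1 a=0 g=1 b=0
t4.Δ1 clk=1 e=0 d=1 f=0 h=1 a=0 g=0 b=0
t4.Δ2 clk=1 e=0 d=1 f=0 h=0 a=0 g=0 b=0
t4.Δ3 clk=1 e=0 d=0 f=1 h=0 a=0 g=0 b=0
t4.Δ4 clk=1 e=0 d=1 f=1 h=0 a=0 g=0 b=0

0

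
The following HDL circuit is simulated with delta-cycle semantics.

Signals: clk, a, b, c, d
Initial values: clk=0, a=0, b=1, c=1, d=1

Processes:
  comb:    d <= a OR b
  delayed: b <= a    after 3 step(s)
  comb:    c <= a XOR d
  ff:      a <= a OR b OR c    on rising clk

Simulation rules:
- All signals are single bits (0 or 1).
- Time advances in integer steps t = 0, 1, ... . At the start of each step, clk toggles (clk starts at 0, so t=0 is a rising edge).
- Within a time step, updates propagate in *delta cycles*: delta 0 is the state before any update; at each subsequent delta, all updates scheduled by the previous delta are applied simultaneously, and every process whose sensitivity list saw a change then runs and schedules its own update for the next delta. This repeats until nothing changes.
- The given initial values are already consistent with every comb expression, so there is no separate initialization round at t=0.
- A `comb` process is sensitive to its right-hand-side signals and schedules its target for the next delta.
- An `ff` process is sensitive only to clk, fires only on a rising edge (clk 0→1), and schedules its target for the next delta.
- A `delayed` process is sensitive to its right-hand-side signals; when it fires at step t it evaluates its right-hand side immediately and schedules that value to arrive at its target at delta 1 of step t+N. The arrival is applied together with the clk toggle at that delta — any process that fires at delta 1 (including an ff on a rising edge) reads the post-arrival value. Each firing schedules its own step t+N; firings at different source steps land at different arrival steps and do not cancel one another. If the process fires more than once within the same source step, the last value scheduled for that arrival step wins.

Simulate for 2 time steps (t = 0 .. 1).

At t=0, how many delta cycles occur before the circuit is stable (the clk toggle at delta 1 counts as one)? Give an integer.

3

t0.Δ0 b=1 c=1 clk=0 d=1 a=0
t0.Δ1 b=1 c=1 clk=1 d=1 a=0
t0.Δ2 b=1 c=1 clk=1 d=1 a=1
t0.Δ3 b=1 c=0 clk=1 d=1 a=1
t1.Δ0 b=1 c=0 clk=1 d=1 a=1
t1.Δ1 b=1 c=0 clk=0 d=1 a=1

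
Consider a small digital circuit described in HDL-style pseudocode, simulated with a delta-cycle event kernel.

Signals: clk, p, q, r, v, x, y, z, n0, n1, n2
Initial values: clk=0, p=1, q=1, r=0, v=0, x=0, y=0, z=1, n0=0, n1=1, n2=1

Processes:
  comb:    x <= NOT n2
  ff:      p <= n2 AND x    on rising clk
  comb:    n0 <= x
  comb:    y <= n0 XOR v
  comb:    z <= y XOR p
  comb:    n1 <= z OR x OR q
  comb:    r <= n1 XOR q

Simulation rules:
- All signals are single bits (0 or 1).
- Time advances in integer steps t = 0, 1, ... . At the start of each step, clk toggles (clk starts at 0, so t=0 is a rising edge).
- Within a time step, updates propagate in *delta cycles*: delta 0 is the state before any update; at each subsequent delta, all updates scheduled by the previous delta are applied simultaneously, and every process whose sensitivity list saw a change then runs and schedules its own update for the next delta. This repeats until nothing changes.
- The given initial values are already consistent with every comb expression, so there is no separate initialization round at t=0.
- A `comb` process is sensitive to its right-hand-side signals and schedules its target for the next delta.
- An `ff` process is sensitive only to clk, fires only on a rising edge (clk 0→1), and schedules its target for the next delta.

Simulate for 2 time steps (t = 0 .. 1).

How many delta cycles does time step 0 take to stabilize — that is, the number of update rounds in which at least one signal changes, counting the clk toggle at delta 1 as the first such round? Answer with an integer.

3

t=0 Δ0: q=1 y=0 p=1 n2=1 clk=0 n1=1 x=0 r=0 v=0 z=1 n0=0
  Δ1: clk:0→1
  Δ2: p:1→0
  Δ3: z:1→0
  (3Δ to stable)
t=1 Δ0: q=1 y=0 p=0 n2=1 clk=1 n1=1 x=0 r=0 v=0 z=0 n0=0
  Δ1: clk:1→0
  (1Δ to stable)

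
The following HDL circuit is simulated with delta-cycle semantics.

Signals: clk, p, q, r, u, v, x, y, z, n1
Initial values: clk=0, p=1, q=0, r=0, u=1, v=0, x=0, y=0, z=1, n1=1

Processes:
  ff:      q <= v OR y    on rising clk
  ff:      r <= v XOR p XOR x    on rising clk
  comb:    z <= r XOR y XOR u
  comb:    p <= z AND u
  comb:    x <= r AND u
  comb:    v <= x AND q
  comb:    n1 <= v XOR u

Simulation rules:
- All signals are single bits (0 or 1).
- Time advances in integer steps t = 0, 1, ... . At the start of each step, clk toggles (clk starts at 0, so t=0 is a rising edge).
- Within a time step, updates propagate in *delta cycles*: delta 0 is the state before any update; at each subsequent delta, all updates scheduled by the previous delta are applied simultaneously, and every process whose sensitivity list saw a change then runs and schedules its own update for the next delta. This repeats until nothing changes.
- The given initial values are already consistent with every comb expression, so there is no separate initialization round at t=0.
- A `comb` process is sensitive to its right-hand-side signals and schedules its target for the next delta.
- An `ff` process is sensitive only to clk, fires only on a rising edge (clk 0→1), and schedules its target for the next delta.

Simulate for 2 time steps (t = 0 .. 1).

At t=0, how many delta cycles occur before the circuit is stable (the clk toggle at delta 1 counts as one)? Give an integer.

[bits: v,x,y,u,clk,r,q,n1,p,z]
t=0: Δ0=0001000111 Δ1=0001100111 Δ2=0001110111 Δ3=0101110110 Δ4=0101110100 | 4Δ
t=1: Δ0=0101110100 Δ1=0101010100 | 1Δ

4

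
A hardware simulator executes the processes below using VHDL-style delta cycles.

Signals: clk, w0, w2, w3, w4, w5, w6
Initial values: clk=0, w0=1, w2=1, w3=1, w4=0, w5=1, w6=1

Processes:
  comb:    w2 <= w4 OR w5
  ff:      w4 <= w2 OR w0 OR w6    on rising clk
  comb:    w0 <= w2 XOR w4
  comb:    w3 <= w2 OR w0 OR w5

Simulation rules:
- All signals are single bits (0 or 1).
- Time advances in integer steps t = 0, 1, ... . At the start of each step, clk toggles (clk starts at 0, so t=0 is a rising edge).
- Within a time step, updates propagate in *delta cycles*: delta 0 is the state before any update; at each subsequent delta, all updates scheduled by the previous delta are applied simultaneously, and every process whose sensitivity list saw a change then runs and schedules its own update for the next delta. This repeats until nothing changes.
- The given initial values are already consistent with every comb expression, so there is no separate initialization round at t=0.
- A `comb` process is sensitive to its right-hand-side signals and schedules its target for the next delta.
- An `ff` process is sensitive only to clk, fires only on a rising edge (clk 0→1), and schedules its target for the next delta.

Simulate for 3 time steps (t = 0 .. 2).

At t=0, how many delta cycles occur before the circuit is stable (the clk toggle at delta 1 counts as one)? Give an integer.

t0.Δ0 w6=1 w3=1 w4=0 w5=1 clk=0 w0=1 w2=1
t0.Δ1 w6=1 w3=1 w4=0 w5=1 clk=1 w0=1 w2=1
t0.Δ2 w6=1 w3=1 w4=1 w5=1 clk=1 w0=1 w2=1
t0.Δ3 w6=1 w3=1 w4=1 w5=1 clk=1 w0=0 w2=1
t1.Δ0 w6=1 w3=1 w4=1 w5=1 clk=1 w0=0 w2=1
t1.Δ1 w6=1 w3=1 w4=1 w5=1 clk=0 w0=0 w2=1
t2.Δ0 w6=1 w3=1 w4=1 w5=1 clk=0 w0=0 w2=1
t2.Δ1 w6=1 w3=1 w4=1 w5=1 clk=1 w0=0 w2=1

3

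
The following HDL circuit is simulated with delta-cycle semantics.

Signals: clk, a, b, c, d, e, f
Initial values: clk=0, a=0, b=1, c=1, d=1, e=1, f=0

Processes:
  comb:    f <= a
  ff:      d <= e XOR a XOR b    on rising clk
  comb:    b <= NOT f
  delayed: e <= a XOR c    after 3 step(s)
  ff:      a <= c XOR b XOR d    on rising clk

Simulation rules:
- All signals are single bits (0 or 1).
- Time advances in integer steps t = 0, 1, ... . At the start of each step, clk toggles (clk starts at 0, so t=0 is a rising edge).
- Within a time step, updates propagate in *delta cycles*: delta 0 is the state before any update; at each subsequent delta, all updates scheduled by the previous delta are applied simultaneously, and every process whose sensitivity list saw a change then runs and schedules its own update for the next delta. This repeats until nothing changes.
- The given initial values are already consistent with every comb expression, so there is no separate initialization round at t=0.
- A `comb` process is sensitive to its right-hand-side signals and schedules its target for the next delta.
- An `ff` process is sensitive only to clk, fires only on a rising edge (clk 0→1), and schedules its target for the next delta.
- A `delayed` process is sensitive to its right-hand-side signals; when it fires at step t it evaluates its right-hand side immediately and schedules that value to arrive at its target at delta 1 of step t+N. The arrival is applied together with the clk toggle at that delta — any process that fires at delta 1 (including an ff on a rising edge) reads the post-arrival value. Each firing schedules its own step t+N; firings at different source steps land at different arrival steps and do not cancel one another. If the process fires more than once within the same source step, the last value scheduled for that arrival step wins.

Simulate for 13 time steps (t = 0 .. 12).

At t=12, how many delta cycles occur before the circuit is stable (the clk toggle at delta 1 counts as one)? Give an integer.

t=0 Δ0: d=1 b=1 clk=0 e=1 c=1 a=0 f=0
  Δ1: clk:0→1
  Δ2: d:1→0, a:0→1
  Δ3: f:0→1
  Δ4: b:1→0
  (4Δ to stable)
t=1 Δ0: d=0 b=0 clk=1 e=1 c=1 a=1 f=1
  Δ1: clk:1→0
  (1Δ to stable)
t=2 Δ0: d=0 b=0 clk=0 e=1 c=1 a=1 f=1
  Δ1: clk:0→1
  (1Δ to stable)
t=3 Δ0: d=0 b=0 clk=1 e=1 c=1 a=1 f=1
  Δ1: clk:1→0, e:1→0
  (1Δ to stable)
t=4 Δ0: d=0 b=0 clk=0 e=0 c=1 a=1 f=1
  Δ1: clk:0→1
  Δ2: d:0→1
  (2Δ to stable)
t=5 Δ0: d=1 b=0 clk=1 e=0 c=1 a=1 f=1
  Δ1: clk:1→0
  (1Δ to stable)
t=6 Δ0: d=1 b=0 clk=0 e=0 c=1 a=1 f=1
  Δ1: clk:0→1
  Δ2: a:1→0
  Δ3: f:1→0
  Δ4: b:0→1
  (4Δ to stable)
t=7 Δ0: d=1 b=1 clk=1 e=0 c=1 a=0 f=0
  Δ1: clk:1→0
  (1Δ to stable)
t=8 Δ0: d=1 b=1 clk=0 e=0 c=1 a=0 f=0
  Δ1: clk:0→1
  Δ2: a:0→1
  Δ3: f:0→1
  Δ4: b:1→0
  (4Δ to stable)
t=9 Δ0: d=1 b=0 clk=1 e=0 c=1 a=1 f=1
  Δ1: clk:1→0, e:0→1
  (1Δ to stable)
t=10 Δ0: d=1 b=0 clk=0 e=1 c=1 a=1 f=1
  Δ1: clk:0→1
  Δ2: d:1→0, a:1→0
  Δ3: f:1→0
  Δ4: b:0→1
  (4Δ to stable)
t=11 Δ0: d=0 b=1 clk=1 e=1 c=1 a=0 f=0
  Δ1: clk:1→0, e:1→0
  (1Δ to stable)
t=12 Δ0: d=0 b=1 clk=0 e=0 c=1 a=0 f=0
  Δ1: clk:0→1
  Δ2: d:0→1
  (2Δ to stable)

2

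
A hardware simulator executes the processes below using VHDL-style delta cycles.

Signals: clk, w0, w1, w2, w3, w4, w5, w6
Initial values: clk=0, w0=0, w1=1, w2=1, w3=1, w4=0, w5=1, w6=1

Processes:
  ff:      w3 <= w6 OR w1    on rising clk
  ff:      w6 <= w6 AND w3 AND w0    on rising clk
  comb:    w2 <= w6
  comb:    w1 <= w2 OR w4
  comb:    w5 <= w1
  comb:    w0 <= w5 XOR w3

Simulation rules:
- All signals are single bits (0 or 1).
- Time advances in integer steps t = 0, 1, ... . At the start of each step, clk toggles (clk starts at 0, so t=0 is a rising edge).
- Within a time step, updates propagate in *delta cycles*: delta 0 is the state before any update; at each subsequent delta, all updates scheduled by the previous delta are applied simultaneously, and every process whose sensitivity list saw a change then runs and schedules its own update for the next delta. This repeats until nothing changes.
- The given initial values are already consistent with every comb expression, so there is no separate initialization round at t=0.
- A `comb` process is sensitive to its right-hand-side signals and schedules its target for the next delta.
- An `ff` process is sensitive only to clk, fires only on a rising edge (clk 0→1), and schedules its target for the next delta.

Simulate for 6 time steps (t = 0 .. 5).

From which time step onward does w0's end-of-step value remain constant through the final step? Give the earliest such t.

[bits: w1,w2,w4,w0,w5,clk,w3,w6]
t=0: Δ0=11001011 Δ1=11001111 Δ2=11001110 Δ3=10001110 Δ4=00001110 Δ5=00000110 Δ6=00010110 | 6Δ
t=1: Δ0=00010110 Δ1=00010010 | 1Δ
t=2: Δ0=00010010 Δ1=00010110 Δ2=00010100 Δ3=00000100 | 3Δ
t=3: Δ0=00000100 Δ1=00000000 | 1Δ
t=4: Δ0=00000000 Δ1=00000100 | 1Δ
t=5: Δ0=00000100 Δ1=00000000 | 1Δ

2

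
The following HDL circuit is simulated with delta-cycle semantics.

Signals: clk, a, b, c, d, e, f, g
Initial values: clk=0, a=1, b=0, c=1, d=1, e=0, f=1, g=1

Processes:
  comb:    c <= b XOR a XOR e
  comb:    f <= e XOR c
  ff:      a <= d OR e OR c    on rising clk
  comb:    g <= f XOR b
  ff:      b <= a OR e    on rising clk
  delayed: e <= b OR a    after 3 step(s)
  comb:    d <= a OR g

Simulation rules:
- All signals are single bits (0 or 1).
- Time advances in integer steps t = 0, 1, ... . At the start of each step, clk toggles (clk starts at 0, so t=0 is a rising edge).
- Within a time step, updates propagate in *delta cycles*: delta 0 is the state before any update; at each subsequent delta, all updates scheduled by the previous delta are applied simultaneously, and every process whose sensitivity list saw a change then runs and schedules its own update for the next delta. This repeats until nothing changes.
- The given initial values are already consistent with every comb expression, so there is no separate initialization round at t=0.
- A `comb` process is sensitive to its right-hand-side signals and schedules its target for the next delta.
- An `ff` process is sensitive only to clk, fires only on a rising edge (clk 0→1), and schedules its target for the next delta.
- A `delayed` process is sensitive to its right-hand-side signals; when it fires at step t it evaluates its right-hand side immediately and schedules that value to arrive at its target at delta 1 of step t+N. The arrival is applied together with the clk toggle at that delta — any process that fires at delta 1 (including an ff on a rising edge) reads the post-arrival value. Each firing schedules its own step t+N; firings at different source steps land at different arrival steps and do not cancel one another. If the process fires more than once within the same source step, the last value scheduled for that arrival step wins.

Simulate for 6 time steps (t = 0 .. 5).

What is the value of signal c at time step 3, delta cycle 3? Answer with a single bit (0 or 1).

t0.Δ0 g=1 clk=0 f=1 c=1 e=0 d=1 a=1 b=0
t0.Δ1 g=1 clk=1 f=1 c=1 e=0 d=1 a=1 b=0
t0.Δ2 g=1 clk=1 f=1 c=1 e=0 d=1 a=1 b=1
t0.Δ3 g=0 clk=1 f=1 c=0 e=0 d=1 a=1 b=1
t0.Δ4 g=0 clk=1 f=0 c=0 e=0 d=1 a=1 b=1
t0.Δ5 g=1 clk=1 f=0 c=0 e=0 d=1 a=1 b=1
t1.Δ0 g=1 clk=1 f=0 c=0 e=0 d=1 a=1 b=1
t1.Δ1 g=1 clk=0 f=0 c=0 e=0 d=1 a=1 b=1
t2.Δ0 g=1 clk=0 f=0 c=0 e=0 d=1 a=1 b=1
t2.Δ1 g=1 clk=1 f=0 c=0 e=0 d=1 a=1 b=1
t3.Δ0 g=1 clk=1 f=0 c=0 e=0 d=1 a=1 b=1
t3.Δ1 g=1 clk=0 f=0 c=0 e=1 d=1 a=1 b=1
t3.Δ2 g=1 clk=0 f=1 c=1 e=1 d=1 a=1 b=1
t3.Δ3 g=0 clk=0 f=0 c=1 e=1 d=1 a=1 b=1
t3.Δ4 g=1 clk=0 f=0 c=1 e=1 d=1 a=1 b=1
t4.Δ0 g=1 clk=0 f=0 c=1 e=1 d=1 a=1 b=1
t4.Δ1 g=1 clk=1 f=0 c=1 e=1 d=1 a=1 b=1
t5.Δ0 g=1 clk=1 f=0 c=1 e=1 d=1 a=1 b=1
t5.Δ1 g=1 clk=0 f=0 c=1 e=1 d=1 a=1 b=1

1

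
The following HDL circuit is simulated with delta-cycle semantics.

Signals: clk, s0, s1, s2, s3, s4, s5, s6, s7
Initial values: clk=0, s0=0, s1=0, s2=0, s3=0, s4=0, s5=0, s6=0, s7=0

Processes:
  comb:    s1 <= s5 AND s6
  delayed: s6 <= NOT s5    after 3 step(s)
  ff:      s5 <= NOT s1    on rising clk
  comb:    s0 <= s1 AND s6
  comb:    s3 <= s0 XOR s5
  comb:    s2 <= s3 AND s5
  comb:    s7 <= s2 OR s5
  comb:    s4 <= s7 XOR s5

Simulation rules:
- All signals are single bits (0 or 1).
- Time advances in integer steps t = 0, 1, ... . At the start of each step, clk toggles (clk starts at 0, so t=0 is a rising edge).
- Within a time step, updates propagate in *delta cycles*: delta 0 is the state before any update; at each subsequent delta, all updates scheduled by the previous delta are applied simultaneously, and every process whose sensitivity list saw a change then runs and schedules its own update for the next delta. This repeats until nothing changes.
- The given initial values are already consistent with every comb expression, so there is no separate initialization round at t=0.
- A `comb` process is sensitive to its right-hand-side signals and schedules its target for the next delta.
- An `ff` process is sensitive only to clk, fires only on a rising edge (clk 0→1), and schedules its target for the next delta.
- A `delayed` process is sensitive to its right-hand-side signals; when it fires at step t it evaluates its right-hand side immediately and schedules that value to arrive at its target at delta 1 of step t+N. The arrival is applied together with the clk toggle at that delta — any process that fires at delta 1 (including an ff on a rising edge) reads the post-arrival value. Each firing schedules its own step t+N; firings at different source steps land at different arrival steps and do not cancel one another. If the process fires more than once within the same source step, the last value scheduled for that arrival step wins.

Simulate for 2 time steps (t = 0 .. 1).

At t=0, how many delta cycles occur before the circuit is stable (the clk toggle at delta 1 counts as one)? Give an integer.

[bits: clk,s2,s0,s7,s1,s5,s4,s6,s3]
t=0: Δ0=000000000 Δ1=100000000 Δ2=100001000 Δ3=100101101 Δ4=110101001 | 4Δ
t=1: Δ0=110101001 Δ1=010101001 | 1Δ

4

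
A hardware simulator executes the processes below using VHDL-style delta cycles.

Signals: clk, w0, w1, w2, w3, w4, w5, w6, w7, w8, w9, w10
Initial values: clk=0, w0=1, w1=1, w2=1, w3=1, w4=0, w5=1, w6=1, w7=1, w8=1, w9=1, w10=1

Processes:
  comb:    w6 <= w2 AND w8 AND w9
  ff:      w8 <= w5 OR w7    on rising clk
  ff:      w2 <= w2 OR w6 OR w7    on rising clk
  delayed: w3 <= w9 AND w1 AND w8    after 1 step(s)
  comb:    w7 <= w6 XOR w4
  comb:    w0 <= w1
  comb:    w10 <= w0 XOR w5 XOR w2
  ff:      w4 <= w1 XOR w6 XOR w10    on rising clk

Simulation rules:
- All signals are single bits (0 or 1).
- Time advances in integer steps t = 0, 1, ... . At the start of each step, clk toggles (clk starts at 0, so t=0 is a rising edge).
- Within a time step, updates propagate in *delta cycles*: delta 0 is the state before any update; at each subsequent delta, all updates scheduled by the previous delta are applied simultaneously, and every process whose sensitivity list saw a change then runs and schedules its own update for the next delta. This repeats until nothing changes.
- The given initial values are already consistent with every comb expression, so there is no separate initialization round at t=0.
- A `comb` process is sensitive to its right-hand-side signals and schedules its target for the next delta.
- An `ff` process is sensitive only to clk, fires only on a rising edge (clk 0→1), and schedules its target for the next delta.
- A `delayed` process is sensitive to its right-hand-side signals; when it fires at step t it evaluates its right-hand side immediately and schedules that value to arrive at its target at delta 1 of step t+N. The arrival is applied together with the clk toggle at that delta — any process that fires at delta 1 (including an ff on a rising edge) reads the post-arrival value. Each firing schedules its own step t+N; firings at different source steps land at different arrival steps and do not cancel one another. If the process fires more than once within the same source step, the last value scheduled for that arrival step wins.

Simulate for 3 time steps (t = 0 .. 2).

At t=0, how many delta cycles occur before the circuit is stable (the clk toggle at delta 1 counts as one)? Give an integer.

3

t0.Δ0 w10=1 w3=1 w0=1 w9=1 w6=1 w1=1 w2=1 w5=1 clk=0 w8=1 w4=0 w7=1
t0.Δ1 w10=1 w3=1 w0=1 w9=1 w6=1 w1=1 w2=1 w5=1 clk=1 w8=1 w4=0 w7=1
t0.Δ2 w10=1 w3=1 w0=1 w9=1 w6=1 w1=1 w2=1 w5=1 clk=1 w8=1 w4=1 w7=1
t0.Δ3 w10=1 w3=1 w0=1 w9=1 w6=1 w1=1 w2=1 w5=1 clk=1 w8=1 w4=1 w7=0
t1.Δ0 w10=1 w3=1 w0=1 w9=1 w6=1 w1=1 w2=1 w5=1 clk=1 w8=1 w4=1 w7=0
t1.Δ1 w10=1 w3=1 w0=1 w9=1 w6=1 w1=1 w2=1 w5=1 clk=0 w8=1 w4=1 w7=0
t2.Δ0 w10=1 w3=1 w0=1 w9=1 w6=1 w1=1 w2=1 w5=1 clk=0 w8=1 w4=1 w7=0
t2.Δ1 w10=1 w3=1 w0=1 w9=1 w6=1 w1=1 w2=1 w5=1 clk=1 w8=1 w4=1 w7=0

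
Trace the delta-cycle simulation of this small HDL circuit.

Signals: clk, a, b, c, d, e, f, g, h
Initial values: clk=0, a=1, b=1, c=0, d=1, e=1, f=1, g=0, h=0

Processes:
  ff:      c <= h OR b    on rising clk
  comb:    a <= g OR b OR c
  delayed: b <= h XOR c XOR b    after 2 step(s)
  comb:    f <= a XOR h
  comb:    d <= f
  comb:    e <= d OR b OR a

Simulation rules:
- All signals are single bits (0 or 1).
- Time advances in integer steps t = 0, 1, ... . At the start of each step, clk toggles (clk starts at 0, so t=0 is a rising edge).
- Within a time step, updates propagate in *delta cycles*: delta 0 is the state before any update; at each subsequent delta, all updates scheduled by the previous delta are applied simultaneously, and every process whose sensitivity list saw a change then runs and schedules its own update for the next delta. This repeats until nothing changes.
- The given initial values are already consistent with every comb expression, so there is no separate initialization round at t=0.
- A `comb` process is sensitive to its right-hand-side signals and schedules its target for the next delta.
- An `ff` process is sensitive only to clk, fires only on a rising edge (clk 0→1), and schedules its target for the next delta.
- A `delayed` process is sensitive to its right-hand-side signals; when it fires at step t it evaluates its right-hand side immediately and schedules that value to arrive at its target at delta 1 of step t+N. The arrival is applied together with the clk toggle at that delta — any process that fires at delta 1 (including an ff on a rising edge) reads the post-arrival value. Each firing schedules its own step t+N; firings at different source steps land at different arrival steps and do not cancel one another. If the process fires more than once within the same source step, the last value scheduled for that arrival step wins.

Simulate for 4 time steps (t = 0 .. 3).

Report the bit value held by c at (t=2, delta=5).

t=0 Δ0: g=0 b=1 clk=0 c=0 e=1 f=1 a=1 d=1 h=0
  Δ1: clk:0→1
  Δ2: c:0→1
  (2Δ to stable)
t=1 Δ0: g=0 b=1 clk=1 c=1 e=1 f=1 a=1 d=1 h=0
  Δ1: clk:1→0
  (1Δ to stable)
t=2 Δ0: g=0 b=1 clk=0 c=1 e=1 f=1 a=1 d=1 h=0
  Δ1: b:1→0, clk:0→1
  Δ2: c:1→0
  Δ3: a:1→0
  Δ4: f:1→0
  Δ5: d:1→0
  Δ6: e:1→0
  (6Δ to stable)
t=3 Δ0: g=0 b=0 clk=1 c=0 e=0 f=0 a=0 d=0 h=0
  Δ1: clk:1→0
  (1Δ to stable)

0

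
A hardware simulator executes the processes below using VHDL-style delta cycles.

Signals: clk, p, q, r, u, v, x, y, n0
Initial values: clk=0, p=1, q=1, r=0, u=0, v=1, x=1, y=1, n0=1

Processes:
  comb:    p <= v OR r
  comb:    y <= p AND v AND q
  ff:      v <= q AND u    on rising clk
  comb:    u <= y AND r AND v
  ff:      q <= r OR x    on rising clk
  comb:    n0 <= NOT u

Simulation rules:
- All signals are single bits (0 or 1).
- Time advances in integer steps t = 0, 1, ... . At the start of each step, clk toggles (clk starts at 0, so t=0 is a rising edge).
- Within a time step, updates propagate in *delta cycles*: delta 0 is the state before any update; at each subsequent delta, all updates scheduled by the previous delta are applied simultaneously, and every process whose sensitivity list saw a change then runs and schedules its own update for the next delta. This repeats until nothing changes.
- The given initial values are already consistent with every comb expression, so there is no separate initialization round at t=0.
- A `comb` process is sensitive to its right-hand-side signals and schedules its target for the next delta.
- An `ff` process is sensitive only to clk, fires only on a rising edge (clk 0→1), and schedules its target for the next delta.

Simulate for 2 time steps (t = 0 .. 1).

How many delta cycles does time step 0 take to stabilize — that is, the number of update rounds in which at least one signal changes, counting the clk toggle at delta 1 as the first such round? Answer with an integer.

3

[bits: x,u,v,n0,clk,q,p,r,y]
t=0: Δ0=101101101 Δ1=101111101 Δ2=100111101 Δ3=100111000 | 3Δ
t=1: Δ0=100111000 Δ1=100101000 | 1Δ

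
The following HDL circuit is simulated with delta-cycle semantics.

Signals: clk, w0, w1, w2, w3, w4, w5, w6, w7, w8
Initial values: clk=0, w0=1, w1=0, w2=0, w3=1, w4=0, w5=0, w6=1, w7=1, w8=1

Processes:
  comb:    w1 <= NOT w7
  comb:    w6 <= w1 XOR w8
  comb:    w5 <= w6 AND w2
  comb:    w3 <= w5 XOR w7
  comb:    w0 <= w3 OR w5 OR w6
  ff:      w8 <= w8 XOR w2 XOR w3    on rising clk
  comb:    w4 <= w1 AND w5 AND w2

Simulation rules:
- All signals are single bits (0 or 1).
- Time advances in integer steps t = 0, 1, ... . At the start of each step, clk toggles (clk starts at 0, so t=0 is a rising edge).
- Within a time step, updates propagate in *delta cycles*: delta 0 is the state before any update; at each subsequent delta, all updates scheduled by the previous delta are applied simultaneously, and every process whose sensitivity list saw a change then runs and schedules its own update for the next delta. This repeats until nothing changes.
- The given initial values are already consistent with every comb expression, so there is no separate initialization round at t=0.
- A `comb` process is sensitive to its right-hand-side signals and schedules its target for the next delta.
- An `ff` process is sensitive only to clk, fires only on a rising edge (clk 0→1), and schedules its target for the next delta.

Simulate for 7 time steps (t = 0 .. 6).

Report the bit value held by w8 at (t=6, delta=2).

1

[bits: w7,w4,w0,w2,w6,w3,w1,clk,w8,w5]
t=0: Δ0=1010110010 Δ1=1010110110 Δ2=1010110100 Δ3=1010010100 | 3Δ
t=1: Δ0=1010010100 Δ1=1010010000 | 1Δ
t=2: Δ0=1010010000 Δ1=1010010100 Δ2=1010010110 Δ3=1010110110 | 3Δ
t=3: Δ0=1010110110 Δ1=1010110010 | 1Δ
t=4: Δ0=1010110010 Δ1=1010110110 Δ2=1010110100 Δ3=1010010100 | 3Δ
t=5: Δ0=1010010100 Δ1=1010010000 | 1Δ
t=6: Δ0=1010010000 Δ1=1010010100 Δ2=1010010110 Δ3=1010110110 | 3Δ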